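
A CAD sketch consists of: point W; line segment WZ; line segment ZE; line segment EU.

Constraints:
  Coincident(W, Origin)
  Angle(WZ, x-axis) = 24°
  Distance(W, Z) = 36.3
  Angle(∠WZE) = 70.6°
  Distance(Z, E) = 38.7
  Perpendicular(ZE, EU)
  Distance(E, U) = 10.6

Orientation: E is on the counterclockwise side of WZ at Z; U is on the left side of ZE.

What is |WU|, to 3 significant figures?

35.6

W is at the origin; WZ runs at 24.0° with length 36.3, so Z = 36.3·(cos 24.0°, sin 24.0°) = (33.2, 14.8). ∠WZE = 70.6°, so ZE runs at 24.0° + (180° − 70.6°) = 133° from the x-axis; with |ZE| = 38.7, E = Z + 38.7·(cos 133°, sin 133°) = (6.57, 42.9). The perpendicularity gives EU at right angles to ZE; with |EU| = 10.6 on the left of ZE, U = E + 10.6·(-0.727, -0.687) = (-1.13, 35.6). Then |WU| = |U − W| = 35.6.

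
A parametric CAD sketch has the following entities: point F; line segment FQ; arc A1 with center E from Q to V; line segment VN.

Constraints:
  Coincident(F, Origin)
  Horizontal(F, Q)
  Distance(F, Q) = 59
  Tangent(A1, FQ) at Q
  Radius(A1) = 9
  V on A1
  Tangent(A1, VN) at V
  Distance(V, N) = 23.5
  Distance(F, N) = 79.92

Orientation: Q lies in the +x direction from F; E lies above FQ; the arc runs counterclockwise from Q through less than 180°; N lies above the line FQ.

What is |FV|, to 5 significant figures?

67.892

F is at the origin; FQ is horizontal with |FQ| = 59.0 and Q on the +x side, so Q = (59.000, 0.0000). Since A1 is tangent to FQ there, EQ ⟂ FQ, so E = Q + (0, 9) = (59.000, 9.0000). Since EV ⟂ VN (tangency), |EN| = √(9.0² + 23.5²) = 25.164 regardless of where V sits on A1. So N lies on both circle(F, 79.92) and circle(E, 25.164); the above-FQ intersection is N = (74.559, 28.778). V is the foot of the tangent from N: V = (67.596, 6.3333).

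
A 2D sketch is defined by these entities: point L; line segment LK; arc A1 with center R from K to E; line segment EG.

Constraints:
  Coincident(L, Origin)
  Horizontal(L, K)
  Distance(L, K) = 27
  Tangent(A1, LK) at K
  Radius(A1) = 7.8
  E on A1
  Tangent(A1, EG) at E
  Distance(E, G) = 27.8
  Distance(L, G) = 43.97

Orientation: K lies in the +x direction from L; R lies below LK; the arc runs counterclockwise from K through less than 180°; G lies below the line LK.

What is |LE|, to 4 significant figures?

21.42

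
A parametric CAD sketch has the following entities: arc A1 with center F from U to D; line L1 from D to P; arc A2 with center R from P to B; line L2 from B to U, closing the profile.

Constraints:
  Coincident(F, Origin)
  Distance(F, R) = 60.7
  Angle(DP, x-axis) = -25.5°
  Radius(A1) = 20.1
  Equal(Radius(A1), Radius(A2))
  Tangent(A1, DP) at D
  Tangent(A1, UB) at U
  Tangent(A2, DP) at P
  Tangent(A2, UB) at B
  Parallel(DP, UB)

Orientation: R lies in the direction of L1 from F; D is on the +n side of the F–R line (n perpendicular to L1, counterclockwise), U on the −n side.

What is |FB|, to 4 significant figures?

63.94

The slot axis is L1's direction at -25.5°, so u = (cos -25.5°, sin -25.5°) = (0.9026, -0.4305) and n = (−sin -25.5°, cos -25.5°) = (0.4305, 0.9026). F is at the origin and R lies 60.7 along u from F, so R = 60.7·u = (54.79, -26.13). Tangency of A1 to both parallel lines with radius 20.1 puts D and U at F ± 20.1·n: D = (8.653, 18.14), U = (-8.653, -18.14). Equal radii place P and B the same way about R: P = R + 20.1·n = (63.44, -7.990), B = R − 20.1·n = (46.13, -44.27). Then |FB| = |B − F| = 63.94.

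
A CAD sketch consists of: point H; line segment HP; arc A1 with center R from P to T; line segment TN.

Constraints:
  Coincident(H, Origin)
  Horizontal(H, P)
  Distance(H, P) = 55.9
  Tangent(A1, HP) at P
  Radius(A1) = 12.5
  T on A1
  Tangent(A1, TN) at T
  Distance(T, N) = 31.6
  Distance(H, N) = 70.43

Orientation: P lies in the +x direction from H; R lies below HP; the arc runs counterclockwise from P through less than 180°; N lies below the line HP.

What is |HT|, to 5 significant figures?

46.785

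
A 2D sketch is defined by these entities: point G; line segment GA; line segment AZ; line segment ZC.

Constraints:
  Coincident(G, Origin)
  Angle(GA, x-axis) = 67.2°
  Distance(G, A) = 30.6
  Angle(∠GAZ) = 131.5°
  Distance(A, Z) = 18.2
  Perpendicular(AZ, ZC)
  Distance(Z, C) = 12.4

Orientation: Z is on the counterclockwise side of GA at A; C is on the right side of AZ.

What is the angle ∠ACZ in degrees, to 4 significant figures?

55.73°

∠GAZ = 131.5°, so AZ runs at 67.2° + (180° − 131.5°) = 115.7° from the x-axis; with |AZ| = 18.2, Z = A + 18.2·(cos 115.7°, sin 115.7°) = (3.965, 44.61). AZ ⟂ ZC; with |ZC| = 12.4 on the right of AZ, C = Z + 12.4·(0.9011, 0.4337) = (15.14, 49.99). Then cos ∠ACZ = CA·CZ / (|CA||CZ|), giving 55.73°.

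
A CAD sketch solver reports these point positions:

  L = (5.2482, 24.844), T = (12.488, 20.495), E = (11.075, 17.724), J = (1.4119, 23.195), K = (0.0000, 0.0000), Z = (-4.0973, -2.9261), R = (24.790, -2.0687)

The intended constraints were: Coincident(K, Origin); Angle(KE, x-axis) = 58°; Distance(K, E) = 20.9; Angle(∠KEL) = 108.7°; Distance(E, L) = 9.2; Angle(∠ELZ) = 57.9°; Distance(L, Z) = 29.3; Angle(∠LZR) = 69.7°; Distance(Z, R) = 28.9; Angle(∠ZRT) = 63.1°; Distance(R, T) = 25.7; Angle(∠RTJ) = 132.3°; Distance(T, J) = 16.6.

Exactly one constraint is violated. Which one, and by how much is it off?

Distance(T, J) = 16.6 — off by 5.20.

K = (0.00, 0.00) ✓; KE at 58.00° ✓; |KE| = 20.90 ✓; ∠KEL = 108.7° ✓; |EL| = 9.200 ✓; ∠ELZ = 57.90° ✓; |LZ| = 29.30 ✓; ∠LZR = 69.70° ✓; |ZR| = 28.90 ✓; ∠ZRT = 63.10° ✓; |RT| = 25.70 ✓; ∠RTJ = 132.3° ✓; |TJ| = 11.40 ✗.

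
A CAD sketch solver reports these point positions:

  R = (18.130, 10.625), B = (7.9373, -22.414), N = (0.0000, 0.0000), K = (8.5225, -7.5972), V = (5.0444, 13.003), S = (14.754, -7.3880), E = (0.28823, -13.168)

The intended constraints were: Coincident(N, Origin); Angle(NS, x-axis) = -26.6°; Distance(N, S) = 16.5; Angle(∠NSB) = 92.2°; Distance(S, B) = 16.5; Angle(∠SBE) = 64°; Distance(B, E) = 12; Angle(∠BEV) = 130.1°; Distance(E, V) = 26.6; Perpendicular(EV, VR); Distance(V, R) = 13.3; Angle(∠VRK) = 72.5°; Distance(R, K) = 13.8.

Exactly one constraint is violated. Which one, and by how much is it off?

Distance(R, K) = 13.8 — off by 6.80.

N = (0.00, 0.00) ✓; NS at -26.60° ✓; |NS| = 16.50 ✓; ∠NSB = 92.20° ✓; |SB| = 16.50 ✓; ∠SBE = 64.00° ✓; |BE| = 12.00 ✓; ∠BEV = 130.1° ✓; |EV| = 26.60 ✓; ∠(EV, VR) = 90.00° ✓; |VR| = 13.30 ✓; ∠VRK = 72.50° ✓; |RK| = 20.60 ✗.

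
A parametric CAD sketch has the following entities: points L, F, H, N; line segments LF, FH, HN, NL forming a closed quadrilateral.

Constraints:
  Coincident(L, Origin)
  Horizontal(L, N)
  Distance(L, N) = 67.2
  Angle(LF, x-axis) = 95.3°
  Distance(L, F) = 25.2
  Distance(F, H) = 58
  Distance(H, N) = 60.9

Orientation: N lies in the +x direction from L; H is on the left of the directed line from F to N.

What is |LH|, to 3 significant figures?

73.4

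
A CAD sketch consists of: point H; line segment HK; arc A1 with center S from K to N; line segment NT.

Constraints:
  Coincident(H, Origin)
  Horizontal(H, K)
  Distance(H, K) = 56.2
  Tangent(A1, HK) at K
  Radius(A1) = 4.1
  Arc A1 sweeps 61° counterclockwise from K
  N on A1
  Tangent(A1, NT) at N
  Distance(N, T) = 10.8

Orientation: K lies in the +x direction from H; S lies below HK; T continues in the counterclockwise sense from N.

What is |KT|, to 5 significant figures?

14.540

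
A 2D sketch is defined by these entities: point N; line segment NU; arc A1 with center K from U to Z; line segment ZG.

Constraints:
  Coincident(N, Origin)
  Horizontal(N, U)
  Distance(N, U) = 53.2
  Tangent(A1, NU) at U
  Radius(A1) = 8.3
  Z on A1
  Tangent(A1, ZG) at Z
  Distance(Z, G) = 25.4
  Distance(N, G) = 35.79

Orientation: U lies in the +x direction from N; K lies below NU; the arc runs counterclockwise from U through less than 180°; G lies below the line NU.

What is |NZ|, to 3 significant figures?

47.4

Checks: |KZ| = 8.300 ✓; ∠(KZ, ZG) = 90.00° ✓; |ZG| = 25.40 ✓; |NG| = 35.79 ✓.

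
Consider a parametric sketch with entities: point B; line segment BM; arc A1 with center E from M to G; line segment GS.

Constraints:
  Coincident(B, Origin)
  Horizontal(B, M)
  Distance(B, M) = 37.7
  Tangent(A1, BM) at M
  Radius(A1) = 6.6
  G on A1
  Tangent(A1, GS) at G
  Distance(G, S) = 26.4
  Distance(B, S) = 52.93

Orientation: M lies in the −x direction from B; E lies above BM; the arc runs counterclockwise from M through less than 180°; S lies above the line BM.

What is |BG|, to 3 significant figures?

32.8

Checks: |EG| = 6.600 ✓; ∠(EG, GS) = 90.00° ✓; |GS| = 26.40 ✓; |BS| = 52.93 ✓.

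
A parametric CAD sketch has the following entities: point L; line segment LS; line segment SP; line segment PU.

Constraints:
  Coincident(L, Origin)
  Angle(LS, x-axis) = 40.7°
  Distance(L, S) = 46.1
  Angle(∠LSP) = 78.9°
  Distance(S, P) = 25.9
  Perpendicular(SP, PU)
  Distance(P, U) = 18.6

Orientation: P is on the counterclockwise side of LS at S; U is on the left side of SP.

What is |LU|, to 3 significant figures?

31.6

L is at the origin; LS runs at 40.7° with length 46.1, so S = 46.1·(cos 40.7°, sin 40.7°) = (34.9, 30.1). ∠LSP = 78.9°, so SP runs at 40.7° + (180° − 78.9°) = 142° from the x-axis; with |SP| = 25.9, P = S + 25.9·(cos 142°, sin 142°) = (14.6, 46.1). The perpendicularity gives PU at right angles to SP; with |PU| = 18.6 on the left of SP, U = P + 18.6·(-0.618, -0.786) = (3.09, 31.5). Then |LU| = |U − L| = 31.6.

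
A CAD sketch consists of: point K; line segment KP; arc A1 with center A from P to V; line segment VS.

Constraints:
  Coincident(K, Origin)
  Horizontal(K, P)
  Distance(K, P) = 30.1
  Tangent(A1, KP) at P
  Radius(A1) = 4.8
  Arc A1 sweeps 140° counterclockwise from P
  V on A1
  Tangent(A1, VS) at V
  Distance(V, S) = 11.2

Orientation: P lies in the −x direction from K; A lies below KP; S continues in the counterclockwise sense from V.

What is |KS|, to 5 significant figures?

29.175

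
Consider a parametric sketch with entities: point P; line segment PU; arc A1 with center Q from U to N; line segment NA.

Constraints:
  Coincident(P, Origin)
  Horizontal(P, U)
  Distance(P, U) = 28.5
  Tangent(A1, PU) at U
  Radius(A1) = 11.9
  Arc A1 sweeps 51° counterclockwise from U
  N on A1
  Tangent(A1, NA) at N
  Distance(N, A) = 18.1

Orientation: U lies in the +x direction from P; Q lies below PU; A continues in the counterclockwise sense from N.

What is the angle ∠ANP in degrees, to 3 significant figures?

63.9°

P is at the origin; P and U share the same y with |PU| = 28.5 and U on the +x side, so U = (28.5, 0.00). The tangent condition forces QU to be normal to PU, so Q = U + (0, -11.9) = (28.5, -11.9). On A1, U sits at bearing 90° from Q; a 51° counterclockwise sweep puts N at bearing 141°, so N = Q + 11.9·(cos 141°, sin 141°) = (19.3, -4.41). A1 meets NA tangentially, so QN is at right angles to NA, so NA runs along (−sin 141°, cos 141°); with |NA| = 18.1, A = (7.86, -18.5). Then cos ∠ANP = NA·NP / (|NA||NP|), giving 63.9°.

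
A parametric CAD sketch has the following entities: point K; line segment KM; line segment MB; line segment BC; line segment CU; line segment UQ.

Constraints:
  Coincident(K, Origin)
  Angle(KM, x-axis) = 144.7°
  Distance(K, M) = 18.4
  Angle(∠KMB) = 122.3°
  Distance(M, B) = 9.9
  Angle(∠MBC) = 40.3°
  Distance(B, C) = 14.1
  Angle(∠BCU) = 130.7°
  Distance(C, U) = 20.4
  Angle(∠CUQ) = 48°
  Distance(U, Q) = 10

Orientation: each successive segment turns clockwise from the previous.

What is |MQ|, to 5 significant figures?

13.236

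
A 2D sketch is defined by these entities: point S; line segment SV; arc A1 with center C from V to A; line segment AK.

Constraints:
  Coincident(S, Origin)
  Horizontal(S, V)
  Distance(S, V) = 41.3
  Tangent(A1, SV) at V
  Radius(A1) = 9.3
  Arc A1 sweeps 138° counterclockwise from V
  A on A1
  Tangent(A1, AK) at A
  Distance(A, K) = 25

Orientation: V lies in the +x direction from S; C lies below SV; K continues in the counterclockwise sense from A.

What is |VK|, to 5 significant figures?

35.181

S is at the origin; S and V share the same y with |SV| = 41.3 and V on the +x side, so V = (41.300, 0.0000). Since A1 is tangent to SV there, CV ⟂ SV, so C = V + (0, -9.3) = (41.300, -9.3000). On A1, V sits at bearing 90° from C; a 138° counterclockwise sweep puts A at bearing 228°, so A = C + 9.3·(cos 228°, sin 228°) = (35.077, -16.211). Since A1 is tangent to AK there, CA ⟂ AK, so AK runs along (−sin 228°, cos 228°); with |AK| = 25.0, K = (53.656, -32.940). Then |VK| = |K − V| = 35.181.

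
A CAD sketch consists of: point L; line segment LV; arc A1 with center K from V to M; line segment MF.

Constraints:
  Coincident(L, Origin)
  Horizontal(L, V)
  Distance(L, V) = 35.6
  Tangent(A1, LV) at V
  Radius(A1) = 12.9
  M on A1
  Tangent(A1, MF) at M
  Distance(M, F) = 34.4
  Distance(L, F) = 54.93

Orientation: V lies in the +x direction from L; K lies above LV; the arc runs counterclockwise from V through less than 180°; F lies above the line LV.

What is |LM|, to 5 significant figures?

50.403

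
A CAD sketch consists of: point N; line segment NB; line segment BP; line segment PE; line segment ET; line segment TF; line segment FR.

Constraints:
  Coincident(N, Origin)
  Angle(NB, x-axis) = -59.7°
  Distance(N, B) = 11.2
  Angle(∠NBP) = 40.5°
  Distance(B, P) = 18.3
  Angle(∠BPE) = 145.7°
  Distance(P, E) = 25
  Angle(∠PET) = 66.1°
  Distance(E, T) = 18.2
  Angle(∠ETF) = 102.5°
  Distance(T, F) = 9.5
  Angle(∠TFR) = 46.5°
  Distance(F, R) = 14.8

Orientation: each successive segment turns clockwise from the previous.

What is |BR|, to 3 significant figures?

35.8

N is at the origin; NB runs at -59.7° with length 11.2, so B = (5.65, -9.67). ∠NBP = 40.5° gives BP at 161° from the x-axis; with |BP| = 18.3, P = (-11.6, -3.65). ∠BPE = 145.7° gives PE at 126° from the x-axis; with |PE| = 25.0, E = (-26.5, 16.4). ∠PET = 66.1° gives ET at 12.6° from the x-axis; with |ET| = 18.2, T = (-8.74, 20.4). ∠ETF = 102.5° gives TF at -64.9° from the x-axis; with |TF| = 9.5, F = (-4.71, 11.8). ∠TFR = 46.5° gives FR at 162° from the x-axis; with |FR| = 14.8, R = (-18.8, 16.5). Then |BR| = |R − B| = 35.8.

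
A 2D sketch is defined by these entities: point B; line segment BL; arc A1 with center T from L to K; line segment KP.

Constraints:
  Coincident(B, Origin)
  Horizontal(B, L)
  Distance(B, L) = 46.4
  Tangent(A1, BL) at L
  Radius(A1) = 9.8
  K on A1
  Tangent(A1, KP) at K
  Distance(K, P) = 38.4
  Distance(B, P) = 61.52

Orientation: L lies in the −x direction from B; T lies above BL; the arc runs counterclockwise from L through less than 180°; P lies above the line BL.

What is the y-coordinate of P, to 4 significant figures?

48.50

Checks: |TK| = 9.800 ✓; ∠(TK, KP) = 90.00° ✓; |KP| = 38.40 ✓; |BP| = 61.52 ✓.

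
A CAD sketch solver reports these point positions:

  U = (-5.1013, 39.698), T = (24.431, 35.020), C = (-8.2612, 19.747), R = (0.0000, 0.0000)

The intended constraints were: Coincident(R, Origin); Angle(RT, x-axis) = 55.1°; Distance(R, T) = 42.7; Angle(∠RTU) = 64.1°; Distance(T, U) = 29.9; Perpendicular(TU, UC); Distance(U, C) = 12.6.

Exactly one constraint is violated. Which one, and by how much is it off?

Distance(U, C) = 12.6 — off by 7.60.

R = (0.00, 0.00) ✓; RT at 55.10° ✓; |RT| = 42.70 ✓; ∠RTU = 64.10° ✓; |TU| = 29.90 ✓; ∠(TU, UC) = 90.00° ✓; |UC| = 20.20 ✗.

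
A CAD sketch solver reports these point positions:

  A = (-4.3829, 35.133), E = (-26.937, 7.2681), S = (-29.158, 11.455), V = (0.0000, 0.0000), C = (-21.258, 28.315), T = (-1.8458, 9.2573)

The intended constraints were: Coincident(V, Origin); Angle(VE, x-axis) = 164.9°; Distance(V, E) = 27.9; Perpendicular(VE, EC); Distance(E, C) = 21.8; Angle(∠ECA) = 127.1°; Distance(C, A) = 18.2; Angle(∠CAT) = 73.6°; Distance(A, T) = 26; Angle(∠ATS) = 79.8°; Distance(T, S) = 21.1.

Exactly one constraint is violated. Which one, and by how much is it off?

Distance(T, S) = 21.1 — off by 6.30.

V = (0.00, 0.00) ✓; VE at 164.9° ✓; |VE| = 27.90 ✓; ∠(VE, EC) = 90.00° ✓; |EC| = 21.80 ✓; ∠ECA = 127.1° ✓; |CA| = 18.20 ✓; ∠CAT = 73.60° ✓; |AT| = 26.00 ✓; ∠ATS = 79.80° ✓; |TS| = 27.40 ✗.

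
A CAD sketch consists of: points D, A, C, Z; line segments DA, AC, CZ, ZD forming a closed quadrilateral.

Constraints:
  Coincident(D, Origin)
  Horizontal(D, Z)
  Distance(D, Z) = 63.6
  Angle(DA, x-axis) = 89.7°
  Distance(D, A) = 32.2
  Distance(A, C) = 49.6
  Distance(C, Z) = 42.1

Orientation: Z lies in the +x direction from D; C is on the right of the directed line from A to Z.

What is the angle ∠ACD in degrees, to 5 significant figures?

35.492°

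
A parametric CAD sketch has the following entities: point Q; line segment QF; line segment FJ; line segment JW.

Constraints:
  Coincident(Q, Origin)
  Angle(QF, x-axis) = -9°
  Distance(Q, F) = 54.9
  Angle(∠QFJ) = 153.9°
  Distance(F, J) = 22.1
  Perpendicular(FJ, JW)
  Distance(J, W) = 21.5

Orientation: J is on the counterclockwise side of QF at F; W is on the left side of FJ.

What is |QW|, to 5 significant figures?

71.451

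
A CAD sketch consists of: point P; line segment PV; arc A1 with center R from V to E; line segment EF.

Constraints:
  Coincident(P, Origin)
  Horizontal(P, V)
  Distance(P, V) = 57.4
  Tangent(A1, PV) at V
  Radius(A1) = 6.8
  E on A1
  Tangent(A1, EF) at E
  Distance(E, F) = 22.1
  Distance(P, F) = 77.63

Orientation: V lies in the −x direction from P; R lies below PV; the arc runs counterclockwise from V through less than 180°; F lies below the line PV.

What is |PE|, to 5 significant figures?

63.399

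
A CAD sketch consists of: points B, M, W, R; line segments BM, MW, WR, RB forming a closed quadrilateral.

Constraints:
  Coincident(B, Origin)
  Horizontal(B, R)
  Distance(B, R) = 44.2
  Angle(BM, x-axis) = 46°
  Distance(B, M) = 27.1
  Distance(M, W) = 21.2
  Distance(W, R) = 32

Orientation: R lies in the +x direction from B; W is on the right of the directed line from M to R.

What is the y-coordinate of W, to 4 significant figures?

-0.6462

B is at the origin; BR is horizontal with |BR| = 44.2 and R in +x, so R = (44.2, 0). BM runs at 46.0° with |BM| = 27.1, so M = (18.83, 19.49). W is determined by |MW| = 21.2 and |WR| = 32.0 together: it lies at the intersection of circle(M, 21.2) and circle(R, 32.0). With |MR| = 32.00, the foot of the radical line on MR is 7.021 from M and the perpendicular offset is √(21.2² − 7.021²) = 20.00. Taking the right-of-MR solution: W = (12.21, -0.6462).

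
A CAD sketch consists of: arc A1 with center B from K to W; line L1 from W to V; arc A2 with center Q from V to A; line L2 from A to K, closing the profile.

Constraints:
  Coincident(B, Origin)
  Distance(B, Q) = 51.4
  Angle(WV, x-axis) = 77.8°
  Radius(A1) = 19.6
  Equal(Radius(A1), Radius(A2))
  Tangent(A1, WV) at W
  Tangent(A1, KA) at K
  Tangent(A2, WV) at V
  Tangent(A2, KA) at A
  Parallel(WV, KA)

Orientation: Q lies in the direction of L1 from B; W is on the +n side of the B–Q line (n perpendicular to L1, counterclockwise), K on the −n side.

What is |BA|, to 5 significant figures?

55.010

Tangency of A1 to both parallel lines with radius 19.6 puts W and K at B ± 19.6·n: W = (-19.157, 4.1420), K = (19.157, -4.1420). Equal radii place V and A the same way about Q: V = Q + 19.6·n = (-8.2953, 54.381), A = Q − 19.6·n = (30.019, 46.097). Then |BA| = |A − B| = 55.010.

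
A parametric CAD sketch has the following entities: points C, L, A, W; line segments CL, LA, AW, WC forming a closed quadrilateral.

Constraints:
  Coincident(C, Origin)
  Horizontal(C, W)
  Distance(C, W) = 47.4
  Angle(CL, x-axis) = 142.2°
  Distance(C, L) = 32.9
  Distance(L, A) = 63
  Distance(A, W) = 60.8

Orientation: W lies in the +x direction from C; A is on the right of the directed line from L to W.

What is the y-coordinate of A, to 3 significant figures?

-37.4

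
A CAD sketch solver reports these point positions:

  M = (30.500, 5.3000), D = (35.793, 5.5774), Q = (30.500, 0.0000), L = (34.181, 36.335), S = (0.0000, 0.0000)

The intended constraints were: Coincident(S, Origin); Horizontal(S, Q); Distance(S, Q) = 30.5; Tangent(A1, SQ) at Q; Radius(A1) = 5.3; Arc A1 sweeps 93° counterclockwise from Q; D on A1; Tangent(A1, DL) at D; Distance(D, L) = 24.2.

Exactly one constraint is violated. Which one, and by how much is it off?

Distance(D, L) = 24.2 — off by 6.60.

S = (0.00, 0.00) ✓; S.y = 0.00, Q.y = 0.00 ✓; |SQ| = 30.50 ✓; ∠(MQ, QS) = 90.00° ✓; |MQ| = 5.300 ✓; bearing(M→D) − bearing(M→Q) = 93.00° ✓; |MD| = 5.300 ✓; ∠(MD, DL) = 90.00° ✓; |DL| = 30.80 ✗.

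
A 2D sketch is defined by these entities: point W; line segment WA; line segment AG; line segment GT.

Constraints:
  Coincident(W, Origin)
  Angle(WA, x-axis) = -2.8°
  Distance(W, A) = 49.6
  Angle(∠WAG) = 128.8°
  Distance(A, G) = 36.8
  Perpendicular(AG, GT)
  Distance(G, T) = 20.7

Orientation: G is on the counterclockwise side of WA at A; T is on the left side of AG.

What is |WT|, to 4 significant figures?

70.21

∠WAG = 128.8°, so AG runs at -2.8° + (180° − 128.8°) = 48.40° from the x-axis; with |AG| = 36.8, G = A + 36.8·(cos 48.40°, sin 48.40°) = (73.97, 25.10). AG ⟂ GT; with |GT| = 20.7 on the left of AG, T = G + 20.7·(-0.7478, 0.6639) = (58.49, 38.84). Then |WT| = |T − W| = 70.21.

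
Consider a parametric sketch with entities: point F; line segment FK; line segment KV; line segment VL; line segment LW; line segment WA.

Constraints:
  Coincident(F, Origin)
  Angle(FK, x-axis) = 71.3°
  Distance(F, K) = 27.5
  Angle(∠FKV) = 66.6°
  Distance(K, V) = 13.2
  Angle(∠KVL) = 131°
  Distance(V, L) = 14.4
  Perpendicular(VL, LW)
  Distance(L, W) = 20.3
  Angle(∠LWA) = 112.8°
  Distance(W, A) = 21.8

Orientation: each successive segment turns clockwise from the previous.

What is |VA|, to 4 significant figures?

29.31

F is at the origin; FK runs at 71.3° with length 27.5, so K = (8.817, 26.05). ∠FKV = 66.6° gives KV at -42.10° from the x-axis; with |KV| = 13.2, V = (18.61, 17.20). ∠KVL = 131.0° gives VL at -91.10° from the x-axis; with |VL| = 14.4, L = (18.33, 2.801). The perpendicularity gives LW at right angles to VL, so LW runs at 178.9°; with |LW| = 20.3, W = (-1.962, 3.191). ∠LWA = 112.8° gives WA at 111.7° from the x-axis; with |WA| = 21.8, A = (-10.02, 23.45). Then |VA| = |A − V| = 29.31.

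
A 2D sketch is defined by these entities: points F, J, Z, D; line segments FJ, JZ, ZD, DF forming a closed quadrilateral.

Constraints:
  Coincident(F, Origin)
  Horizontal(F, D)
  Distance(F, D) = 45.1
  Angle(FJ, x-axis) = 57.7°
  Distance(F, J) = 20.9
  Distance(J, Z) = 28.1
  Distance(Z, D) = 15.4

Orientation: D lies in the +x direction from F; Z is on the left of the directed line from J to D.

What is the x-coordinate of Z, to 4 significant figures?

39.05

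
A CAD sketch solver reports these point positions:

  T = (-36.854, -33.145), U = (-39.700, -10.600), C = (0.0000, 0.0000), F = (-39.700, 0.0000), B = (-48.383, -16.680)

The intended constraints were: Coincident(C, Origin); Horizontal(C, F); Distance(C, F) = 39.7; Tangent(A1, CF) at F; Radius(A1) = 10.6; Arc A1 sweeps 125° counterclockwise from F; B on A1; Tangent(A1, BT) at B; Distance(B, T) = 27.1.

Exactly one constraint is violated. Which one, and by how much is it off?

Distance(B, T) = 27.1 — off by 7.00.

C = (0.00, 0.00) ✓; C.y = 0.00, F.y = 0.00 ✓; |CF| = 39.70 ✓; ∠(UF, FC) = 90.00° ✓; |UF| = 10.60 ✓; bearing(U→B) − bearing(U→F) = 125.0° ✓; |UB| = 10.60 ✓; ∠(UB, BT) = 90.00° ✓; |BT| = 20.10 ✗.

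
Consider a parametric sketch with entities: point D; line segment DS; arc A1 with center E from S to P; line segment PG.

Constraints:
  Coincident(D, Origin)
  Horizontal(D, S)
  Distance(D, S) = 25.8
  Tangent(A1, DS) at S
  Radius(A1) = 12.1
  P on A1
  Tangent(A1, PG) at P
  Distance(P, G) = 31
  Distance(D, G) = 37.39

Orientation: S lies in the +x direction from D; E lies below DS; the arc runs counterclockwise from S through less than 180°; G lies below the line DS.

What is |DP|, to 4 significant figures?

16.49

Checks: |EP| = 12.10 ✓; ∠(EP, PG) = 90.00° ✓; |PG| = 31.00 ✓; |DG| = 37.39 ✓.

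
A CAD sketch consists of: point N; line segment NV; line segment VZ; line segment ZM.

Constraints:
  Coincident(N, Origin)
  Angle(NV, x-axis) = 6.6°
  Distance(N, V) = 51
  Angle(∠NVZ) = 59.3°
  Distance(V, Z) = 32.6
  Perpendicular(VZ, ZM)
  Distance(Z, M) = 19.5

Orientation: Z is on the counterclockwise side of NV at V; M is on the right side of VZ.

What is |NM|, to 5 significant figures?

63.691

N is at the origin; NV runs at 6.6° with length 51.0, so V = 51.0·(cos 6.6°, sin 6.6°) = (50.662, 5.8618). ∠NVZ = 59.3°, so VZ runs at 6.6° + (180° − 59.3°) = 127.30° from the x-axis; with |VZ| = 32.6, Z = V + 32.6·(cos 127.30°, sin 127.30°) = (30.907, 31.794). The perpendicularity gives ZM at right angles to VZ; with |ZM| = 19.5 on the right of VZ, M = Z + 19.5·(0.79547, 0.60599) = (46.419, 43.611). Then |NM| = |M − N| = 63.691.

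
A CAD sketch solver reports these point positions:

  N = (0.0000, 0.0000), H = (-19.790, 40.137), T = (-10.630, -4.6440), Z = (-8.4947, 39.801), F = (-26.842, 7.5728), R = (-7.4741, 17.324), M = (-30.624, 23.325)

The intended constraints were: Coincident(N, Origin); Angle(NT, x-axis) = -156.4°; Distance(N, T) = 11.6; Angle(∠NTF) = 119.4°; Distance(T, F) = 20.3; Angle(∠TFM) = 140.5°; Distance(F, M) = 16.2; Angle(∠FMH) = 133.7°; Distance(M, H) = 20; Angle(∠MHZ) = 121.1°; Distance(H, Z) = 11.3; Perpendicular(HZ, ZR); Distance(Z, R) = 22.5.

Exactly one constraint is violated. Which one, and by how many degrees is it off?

Perpendicular(HZ, ZR) — off by 4.30°.

N = (0.00, 0.00) ✓; NT at -156.4° ✓; |NT| = 11.60 ✓; ∠NTF = 119.4° ✓; |TF| = 20.30 ✓; ∠TFM = 140.5° ✓; |FM| = 16.20 ✓; ∠FMH = 133.7° ✓; |MH| = 20.00 ✓; ∠MHZ = 121.1° ✓; |HZ| = 11.30 ✓; ∠(HZ, ZR) = 85.70° ✗; |ZR| = 22.50 ✓.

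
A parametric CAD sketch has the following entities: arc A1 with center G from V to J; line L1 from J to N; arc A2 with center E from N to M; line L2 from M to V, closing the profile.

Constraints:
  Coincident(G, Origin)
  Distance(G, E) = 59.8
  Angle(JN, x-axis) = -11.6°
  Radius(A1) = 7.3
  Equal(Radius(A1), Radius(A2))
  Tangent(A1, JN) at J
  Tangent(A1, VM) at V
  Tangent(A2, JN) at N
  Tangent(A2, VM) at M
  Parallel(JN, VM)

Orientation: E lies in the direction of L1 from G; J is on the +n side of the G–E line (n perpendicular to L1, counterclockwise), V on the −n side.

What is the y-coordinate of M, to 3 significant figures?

-19.2

Tangency of A1 to both parallel lines with radius 7.3 puts J and V at G ± 7.3·n: J = (1.47, 7.15), V = (-1.47, -7.15). Equal radii place N and M the same way about E: N = E + 7.3·n = (60.0, -4.87), M = E − 7.3·n = (57.1, -19.2). So M.y = -19.2.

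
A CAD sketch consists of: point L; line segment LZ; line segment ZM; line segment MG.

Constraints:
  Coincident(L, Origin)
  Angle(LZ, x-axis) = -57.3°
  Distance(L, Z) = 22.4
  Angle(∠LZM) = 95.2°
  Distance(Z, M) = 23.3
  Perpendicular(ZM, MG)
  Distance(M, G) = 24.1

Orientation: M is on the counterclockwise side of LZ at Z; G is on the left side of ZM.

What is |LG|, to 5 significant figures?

25.393

∠LZM = 95.2°, so ZM runs at -57.3° + (180° − 95.2°) = 27.500° from the x-axis; with |ZM| = 23.3, M = Z + 23.3·(cos 27.500°, sin 27.500°) = (32.769, -8.0911). ZM is perpendicular to MG; with |MG| = 24.1 on the left of ZM, G = M + 24.1·(-0.46175, 0.88701) = (21.641, 13.286). Then |LG| = |G − L| = 25.393.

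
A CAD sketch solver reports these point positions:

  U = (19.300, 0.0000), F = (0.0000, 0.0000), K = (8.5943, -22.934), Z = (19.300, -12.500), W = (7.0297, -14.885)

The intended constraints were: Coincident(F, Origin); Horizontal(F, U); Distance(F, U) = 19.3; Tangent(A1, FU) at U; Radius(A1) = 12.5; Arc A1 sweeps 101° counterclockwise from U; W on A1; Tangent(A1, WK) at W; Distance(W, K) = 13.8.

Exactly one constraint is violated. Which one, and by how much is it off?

Distance(W, K) = 13.8 — off by 5.60.

F = (0.00, 0.00) ✓; F.y = 0.00, U.y = 0.00 ✓; |FU| = 19.30 ✓; ∠(ZU, UF) = 90.00° ✓; |ZU| = 12.50 ✓; bearing(Z→W) − bearing(Z→U) = 101.0° ✓; |ZW| = 12.50 ✓; ∠(ZW, WK) = 90.00° ✓; |WK| = 8.200 ✗.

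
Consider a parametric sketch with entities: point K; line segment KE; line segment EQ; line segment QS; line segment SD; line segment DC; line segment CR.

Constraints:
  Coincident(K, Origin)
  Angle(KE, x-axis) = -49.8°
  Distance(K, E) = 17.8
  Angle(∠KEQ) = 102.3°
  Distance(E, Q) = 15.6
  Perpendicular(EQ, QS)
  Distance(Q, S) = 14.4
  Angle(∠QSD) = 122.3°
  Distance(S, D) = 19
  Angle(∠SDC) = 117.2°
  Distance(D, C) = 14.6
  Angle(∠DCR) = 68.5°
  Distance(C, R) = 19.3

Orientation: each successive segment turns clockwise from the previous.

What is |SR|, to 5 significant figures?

16.246

K is at the origin; KE runs at -49.8° with length 17.8, so E = (11.489, -13.596). ∠KEQ = 102.3° gives EQ at -127.50° from the x-axis; with |EQ| = 15.6, Q = (1.9925, -25.972). EQ ⟂ QS, so QS runs at 142.50°; with |QS| = 14.4, S = (-9.4318, -17.206). ∠QSD = 122.3° gives SD at 84.800° from the x-axis; with |SD| = 19.0, D = (-7.7098, 1.7161). ∠SDC = 117.2° gives DC at 22.000° from the x-axis; with |DC| = 14.6, C = (5.8271, 7.1853). ∠DCR = 68.5° gives CR at -89.500° from the x-axis; with |CR| = 19.3, R = (5.9955, -12.114). Then |SR| = |R − S| = 16.246.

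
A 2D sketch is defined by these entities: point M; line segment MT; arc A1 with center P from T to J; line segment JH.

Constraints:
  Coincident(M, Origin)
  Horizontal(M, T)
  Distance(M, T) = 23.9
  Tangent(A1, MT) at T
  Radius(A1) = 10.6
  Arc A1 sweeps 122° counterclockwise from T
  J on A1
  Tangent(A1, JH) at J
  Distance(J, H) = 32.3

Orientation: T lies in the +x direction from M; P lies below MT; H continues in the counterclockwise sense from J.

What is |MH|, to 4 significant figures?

54.11

On A1, T sits at bearing 90° from P; a 122° counterclockwise sweep puts J at bearing 212°, so J = P + 10.6·(cos 212°, sin 212°) = (14.91, -16.22). Tangency of A1 to JH means the radius PJ is perpendicular to JH, so JH runs along (−sin 212°, cos 212°); with |JH| = 32.3, H = (32.03, -43.61). Then |MH| = |H − M| = 54.11.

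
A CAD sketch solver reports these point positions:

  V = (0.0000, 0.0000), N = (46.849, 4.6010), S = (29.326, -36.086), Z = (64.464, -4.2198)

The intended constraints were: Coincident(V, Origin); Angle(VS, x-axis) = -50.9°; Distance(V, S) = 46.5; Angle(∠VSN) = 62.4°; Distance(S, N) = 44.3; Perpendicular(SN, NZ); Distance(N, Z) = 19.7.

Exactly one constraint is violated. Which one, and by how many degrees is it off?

Perpendicular(SN, NZ) — off by 3.30°.

V = (0.00, 0.00) ✓; VS at -50.90° ✓; |VS| = 46.50 ✓; ∠VSN = 62.40° ✓; |SN| = 44.30 ✓; ∠(SN, NZ) = 93.30° ✗; |NZ| = 19.70 ✓.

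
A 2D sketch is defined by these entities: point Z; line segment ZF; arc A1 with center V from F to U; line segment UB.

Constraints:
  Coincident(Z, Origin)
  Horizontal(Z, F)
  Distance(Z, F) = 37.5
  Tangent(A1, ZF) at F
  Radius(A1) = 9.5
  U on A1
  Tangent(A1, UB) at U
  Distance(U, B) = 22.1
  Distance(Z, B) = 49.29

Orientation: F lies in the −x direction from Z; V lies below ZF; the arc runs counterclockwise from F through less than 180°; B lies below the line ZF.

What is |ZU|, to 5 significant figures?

48.010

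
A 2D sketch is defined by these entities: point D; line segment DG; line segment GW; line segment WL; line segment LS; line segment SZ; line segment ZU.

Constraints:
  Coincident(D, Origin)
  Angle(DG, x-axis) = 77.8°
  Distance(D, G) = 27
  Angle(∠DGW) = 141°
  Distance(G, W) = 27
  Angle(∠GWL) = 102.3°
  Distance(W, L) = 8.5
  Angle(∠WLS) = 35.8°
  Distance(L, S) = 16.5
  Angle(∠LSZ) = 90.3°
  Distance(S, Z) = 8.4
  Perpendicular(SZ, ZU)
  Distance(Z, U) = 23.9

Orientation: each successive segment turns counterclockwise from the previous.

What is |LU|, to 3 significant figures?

11.3

D is at the origin; DG runs at 77.8° with length 27.0, so G = (5.71, 26.4). ∠DGW = 141.0° gives GW at 117° from the x-axis; with |GW| = 27.0, W = (-6.47, 50.5). ∠GWL = 102.3° gives WL at -166° from the x-axis; with |WL| = 8.5, L = (-14.7, 48.4). ∠WLS = 35.8° gives LS at -21.3° from the x-axis; with |LS| = 16.5, S = (0.676, 42.4). ∠LSZ = 90.3° gives SZ at 68.4° from the x-axis; with |SZ| = 8.4, Z = (3.77, 50.2). The perpendicularity gives ZU at right angles to SZ, so ZU runs at 158°; with |ZU| = 23.9, U = (-18.5, 59.0). Then |LU| = |U − L| = 11.3.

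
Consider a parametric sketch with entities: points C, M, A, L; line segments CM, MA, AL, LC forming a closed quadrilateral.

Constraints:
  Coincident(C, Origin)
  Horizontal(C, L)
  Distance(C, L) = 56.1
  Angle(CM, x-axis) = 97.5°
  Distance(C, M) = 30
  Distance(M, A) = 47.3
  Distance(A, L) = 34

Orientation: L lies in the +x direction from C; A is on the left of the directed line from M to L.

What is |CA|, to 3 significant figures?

53.6

Checks: CM at 97.50° ✓; |MA| = 47.30 ✓; |AL| = 34.00 ✓.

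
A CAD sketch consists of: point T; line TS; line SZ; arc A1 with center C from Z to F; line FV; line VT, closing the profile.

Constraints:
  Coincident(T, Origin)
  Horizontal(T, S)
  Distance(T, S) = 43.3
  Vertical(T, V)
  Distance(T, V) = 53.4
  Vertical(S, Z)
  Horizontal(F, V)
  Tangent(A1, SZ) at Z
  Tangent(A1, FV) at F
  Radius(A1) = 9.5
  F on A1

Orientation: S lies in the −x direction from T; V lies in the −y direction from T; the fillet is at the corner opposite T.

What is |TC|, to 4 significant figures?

55.40

T is at the origin; TS is horizontal with |TS| = 43.3 and S on the −x side, so S = (-43.30, 0.000). T and V share the same x with |TV| = 53.4 and V on the −y side, so V = (0.000, -53.40). The virtual corner opposite T is at (-43.30, -53.40). Since A1 is tangent to SZ there, CZ ⟂ SZ and the tangent condition forces CF to be normal to FV, with radius 9.5, so the center C sits 9.5 in from both sides at C = (-33.80, -43.90). Then |TC| = |C − T| = 55.40.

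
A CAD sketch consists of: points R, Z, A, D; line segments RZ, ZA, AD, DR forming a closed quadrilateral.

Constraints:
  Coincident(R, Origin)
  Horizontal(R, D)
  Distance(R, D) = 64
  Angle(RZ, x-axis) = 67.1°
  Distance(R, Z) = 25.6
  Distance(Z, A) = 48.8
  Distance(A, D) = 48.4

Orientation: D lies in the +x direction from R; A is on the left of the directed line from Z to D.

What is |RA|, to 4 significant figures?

70.69

Checks: RZ at 67.10° ✓; |ZA| = 48.80 ✓; |AD| = 48.40 ✓.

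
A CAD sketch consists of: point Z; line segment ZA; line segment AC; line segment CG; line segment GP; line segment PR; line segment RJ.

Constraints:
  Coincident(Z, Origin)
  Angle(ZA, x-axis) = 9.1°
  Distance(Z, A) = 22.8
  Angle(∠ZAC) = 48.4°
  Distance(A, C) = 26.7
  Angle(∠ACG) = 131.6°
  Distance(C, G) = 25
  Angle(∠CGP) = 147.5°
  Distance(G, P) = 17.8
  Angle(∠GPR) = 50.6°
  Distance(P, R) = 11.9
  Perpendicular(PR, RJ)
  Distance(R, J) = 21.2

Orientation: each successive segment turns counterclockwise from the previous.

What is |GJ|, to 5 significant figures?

7.4696

Z is at the origin; ZA runs at 9.1° with length 22.8, so A = (22.513, 3.6060). ∠ZAC = 48.4° gives AC at 140.70° from the x-axis; with |AC| = 26.7, C = (1.8515, 20.517). ∠ACG = 131.6° gives CG at -170.90° from the x-axis; with |CG| = 25.0, G = (-22.834, 16.563). ∠CGP = 147.5° gives GP at -138.40° from the x-axis; with |GP| = 17.8, P = (-36.145, 4.7454). ∠GPR = 50.6° gives PR at -9.0000° from the x-axis; with |PR| = 11.9, R = (-24.391, 2.8839). PR ⟂ RJ, so RJ runs at 81.000°; with |RJ| = 21.2, J = (-21.075, 23.823). Then |GJ| = |J − G| = 7.4696.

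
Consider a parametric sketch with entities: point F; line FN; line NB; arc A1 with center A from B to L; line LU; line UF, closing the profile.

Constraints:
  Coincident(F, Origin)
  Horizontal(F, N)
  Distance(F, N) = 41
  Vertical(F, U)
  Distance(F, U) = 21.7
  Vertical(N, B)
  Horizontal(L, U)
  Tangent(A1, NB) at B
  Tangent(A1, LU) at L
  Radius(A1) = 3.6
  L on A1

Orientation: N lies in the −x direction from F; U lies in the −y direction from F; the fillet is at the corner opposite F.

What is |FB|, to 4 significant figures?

44.82

The virtual corner opposite F is at (-41.00, -21.70). Since A1 is tangent to NB there, AB ⟂ NB and tangency of A1 to LU means the radius AL is perpendicular to LU, with radius 3.6, so the center A sits 3.6 in from both sides at A = (-37.40, -18.10). That places the tangent points at B = (-41.00, -18.10) on NB and L = (-37.40, -21.70) on LU. Then |FB| = |B − F| = 44.82.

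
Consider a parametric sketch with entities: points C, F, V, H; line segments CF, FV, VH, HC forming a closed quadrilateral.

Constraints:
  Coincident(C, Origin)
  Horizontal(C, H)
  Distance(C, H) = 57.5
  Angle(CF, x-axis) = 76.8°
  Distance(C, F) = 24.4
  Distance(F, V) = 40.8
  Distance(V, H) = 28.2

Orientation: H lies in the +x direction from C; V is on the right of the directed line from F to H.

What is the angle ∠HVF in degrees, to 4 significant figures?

110.4°

Checks: |FV| = 40.80 ✓; |VH| = 28.20 ✓.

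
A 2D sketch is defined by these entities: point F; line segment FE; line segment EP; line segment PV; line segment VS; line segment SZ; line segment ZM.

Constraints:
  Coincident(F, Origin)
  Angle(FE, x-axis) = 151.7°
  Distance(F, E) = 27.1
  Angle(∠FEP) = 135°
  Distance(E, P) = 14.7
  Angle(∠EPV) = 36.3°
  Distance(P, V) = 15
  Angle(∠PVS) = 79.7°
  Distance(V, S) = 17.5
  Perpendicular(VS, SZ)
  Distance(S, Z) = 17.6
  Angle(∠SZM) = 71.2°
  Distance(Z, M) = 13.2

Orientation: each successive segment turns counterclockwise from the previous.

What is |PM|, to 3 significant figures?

2.72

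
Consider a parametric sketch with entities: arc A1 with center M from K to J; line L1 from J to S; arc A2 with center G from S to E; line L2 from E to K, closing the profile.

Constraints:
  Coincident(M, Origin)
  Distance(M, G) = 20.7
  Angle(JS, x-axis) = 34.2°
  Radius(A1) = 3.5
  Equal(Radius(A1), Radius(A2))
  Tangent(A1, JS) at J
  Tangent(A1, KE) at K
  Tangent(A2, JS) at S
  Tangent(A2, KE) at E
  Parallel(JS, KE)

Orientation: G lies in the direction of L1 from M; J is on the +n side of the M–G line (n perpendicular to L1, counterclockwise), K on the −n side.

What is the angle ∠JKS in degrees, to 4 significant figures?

71.32°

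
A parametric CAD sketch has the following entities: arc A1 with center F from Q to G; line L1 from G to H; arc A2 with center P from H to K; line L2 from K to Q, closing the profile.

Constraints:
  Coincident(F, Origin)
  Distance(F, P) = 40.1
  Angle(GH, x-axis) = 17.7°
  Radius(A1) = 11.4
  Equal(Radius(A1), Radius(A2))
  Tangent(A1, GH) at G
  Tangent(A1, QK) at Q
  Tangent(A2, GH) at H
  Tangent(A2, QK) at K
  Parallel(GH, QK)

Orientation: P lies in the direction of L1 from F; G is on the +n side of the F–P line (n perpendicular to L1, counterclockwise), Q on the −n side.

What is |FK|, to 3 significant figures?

41.7

Tangency of A1 to both parallel lines with radius 11.4 puts G and Q at F ± 11.4·n: G = (-3.47, 10.9), Q = (3.47, -10.9). Equal radii place H and K the same way about P: H = P + 11.4·n = (34.7, 23.1), K = P − 11.4·n = (41.7, 1.33). Then |FK| = |K − F| = 41.7.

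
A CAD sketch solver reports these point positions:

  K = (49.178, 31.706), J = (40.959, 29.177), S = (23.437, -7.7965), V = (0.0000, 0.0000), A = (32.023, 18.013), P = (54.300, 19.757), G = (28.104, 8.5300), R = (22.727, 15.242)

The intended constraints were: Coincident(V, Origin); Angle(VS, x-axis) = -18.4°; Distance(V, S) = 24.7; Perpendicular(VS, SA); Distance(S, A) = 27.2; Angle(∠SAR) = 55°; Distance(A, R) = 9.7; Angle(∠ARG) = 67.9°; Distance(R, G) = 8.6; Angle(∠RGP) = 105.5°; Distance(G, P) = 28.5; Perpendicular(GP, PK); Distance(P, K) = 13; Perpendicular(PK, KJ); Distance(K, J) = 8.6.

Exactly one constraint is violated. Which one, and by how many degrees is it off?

Perpendicular(PK, KJ) — off by 6.10°.

V = (0.00, 0.00) ✓; VS at -18.40° ✓; |VS| = 24.70 ✓; ∠(VS, SA) = 90.00° ✓; |SA| = 27.20 ✓; ∠SAR = 55.00° ✓; |AR| = 9.700 ✓; ∠ARG = 67.90° ✓; |RG| = 8.600 ✓; ∠RGP = 105.5° ✓; |GP| = 28.50 ✓; ∠(GP, PK) = 90.00° ✓; |PK| = 13.00 ✓; ∠(PK, KJ) = 83.90° ✗; |KJ| = 8.599 ✓.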